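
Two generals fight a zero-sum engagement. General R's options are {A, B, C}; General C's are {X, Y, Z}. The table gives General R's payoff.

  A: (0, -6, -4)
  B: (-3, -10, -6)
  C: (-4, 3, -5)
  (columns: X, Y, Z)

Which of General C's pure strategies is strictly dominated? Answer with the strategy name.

Z holds General R's payoff strictly below X in every row: -4 < 0, -6 < -3, -5 < -4.
So X is strictly dominated for General C.

X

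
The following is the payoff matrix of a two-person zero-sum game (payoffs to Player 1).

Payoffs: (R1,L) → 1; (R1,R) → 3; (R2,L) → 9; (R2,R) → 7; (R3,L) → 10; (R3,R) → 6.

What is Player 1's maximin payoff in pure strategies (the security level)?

Row minima: R1 → 1, R2 → 7, R3 → 6.
The best of these is 7.

7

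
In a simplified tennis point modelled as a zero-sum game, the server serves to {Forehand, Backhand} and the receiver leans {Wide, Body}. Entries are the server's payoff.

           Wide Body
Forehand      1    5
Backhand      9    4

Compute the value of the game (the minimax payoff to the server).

Row minima: Forehand → 1, Backhand → 4; maximin = 4.
Column maxima: Wide → 9, Body → 5; minimax = 5.
4 ≠ 5, so there is no saddle point; optimal play is mixed.
Let the server play Forehand with probability p. Expected payoff against Wide: 1p + 9(1−p) = −8p + 9; against Body: 5p + 4(1−p) = p + 4.
Setting these equal: −8p + 9 = p + 4 ⇒ −9p = -5 ⇒ p = 5/9, and the value is (-8)·(5/9) + 9 = 41/9.
For the receiver: with q = P(Wide), equating Forehand's and Backhand's payoffs gives −4q + 5 = 5q + 4 ⇒ q = 1/9.

41/9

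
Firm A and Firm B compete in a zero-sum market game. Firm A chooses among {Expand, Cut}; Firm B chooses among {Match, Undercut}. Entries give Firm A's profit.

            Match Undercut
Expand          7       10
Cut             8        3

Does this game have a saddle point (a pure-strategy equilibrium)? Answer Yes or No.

Row minima: Expand → 7, Cut → 3; maximin = 7.
Column maxima: Match → 8, Undercut → 10; minimax = 8.
7 ≠ 8, so no pure-strategy equilibrium exists.

No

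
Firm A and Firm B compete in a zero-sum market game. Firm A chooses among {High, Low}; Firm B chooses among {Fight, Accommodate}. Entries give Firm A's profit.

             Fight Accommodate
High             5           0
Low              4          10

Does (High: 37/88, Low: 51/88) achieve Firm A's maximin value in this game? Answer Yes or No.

No

Against Fight this mix gives (37/88)·5 + (51/88)·4 = 389/88.
Against Accommodate this mix gives (37/88)·0 + (51/88)·10 = 255/44.
Firm B will play Fight, holding Firm A to 389/88. Shifting weight toward the row that does better against Fight would raise this floor (the equalizing mix achieves 50/11 against both Fight and Accommodate), so the proposed strategy is not optimal.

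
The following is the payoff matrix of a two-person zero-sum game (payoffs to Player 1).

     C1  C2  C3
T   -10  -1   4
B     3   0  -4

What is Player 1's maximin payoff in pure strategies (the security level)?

Row minima: T → -10, B → -4.
The best of these is -4.

-4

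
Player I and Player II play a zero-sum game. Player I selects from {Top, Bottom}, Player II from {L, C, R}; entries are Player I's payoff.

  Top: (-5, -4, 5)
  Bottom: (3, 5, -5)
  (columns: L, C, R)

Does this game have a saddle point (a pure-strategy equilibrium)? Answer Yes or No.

Row minima: Top → -5, Bottom → -5; maximin = -5.
Column maxima: L → 3, C → 5, R → 5; minimax = 3.
-5 ≠ 3, so no pure-strategy equilibrium exists.

No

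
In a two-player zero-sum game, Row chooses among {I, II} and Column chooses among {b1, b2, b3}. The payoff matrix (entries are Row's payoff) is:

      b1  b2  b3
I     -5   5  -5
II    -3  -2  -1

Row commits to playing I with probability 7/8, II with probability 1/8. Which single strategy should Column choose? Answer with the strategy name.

If Column plays b1, Row's expected payoff is (7/8)·(-5) + (1/8)·(-3) = -19/4.
If Column plays b2, Row's expected payoff is (7/8)·5 + (1/8)·(-2) = 33/8.
If Column plays b3, Row's expected payoff is (7/8)·(-5) + (1/8)·(-1) = -9/2.
Column minimizes Row's payoff; the smallest is -19/4, so the best response is b1.

b1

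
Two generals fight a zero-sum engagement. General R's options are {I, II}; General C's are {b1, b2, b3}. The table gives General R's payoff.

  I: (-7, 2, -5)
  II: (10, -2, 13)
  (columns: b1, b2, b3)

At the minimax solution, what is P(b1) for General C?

Row minima: I → -7, II → -2; maximin = -2.
Column maxima: b1 → 10, b2 → 2, b3 → 13; minimax = 2.
-2 ≠ 2, so there is no saddle point; optimal play is mixed.
b3 is strictly dominated by b1 (it gives General R strictly more in every row), so General C never plays it.
On the remaining 2×2 (I, II vs b1, b2):
Let General R play I with probability p. Expected payoff against b1: (-7)p + 10(1−p) = −17p + 10; against b2: 2p + (-2)(1−p) = 4p − 2.
Setting these equal: −17p + 10 = 4p − 2 ⇒ −21p = -12 ⇒ p = 4/7, and the value is (-17)·(4/7) + 10 = 2/7.
For General C: with q = P(b1), equating I's and II's payoffs gives −9q + 2 = 12q − 2 ⇒ q = 4/21.

4/21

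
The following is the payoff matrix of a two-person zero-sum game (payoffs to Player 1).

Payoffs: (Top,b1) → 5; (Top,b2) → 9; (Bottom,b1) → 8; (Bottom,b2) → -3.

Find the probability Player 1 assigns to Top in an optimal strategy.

Row minima: Top → 5, Bottom → -3; maximin = 5.
Column maxima: b1 → 8, b2 → 9; minimax = 8.
5 ≠ 8, so there is no saddle point; optimal play is mixed.
Let Player 1 play Top with probability p. Expected payoff against b1: 5p + 8(1−p) = −3p + 8; against b2: 9p + (-3)(1−p) = 12p − 3.
Setting these equal: −3p + 8 = 12p − 3 ⇒ −15p = -11 ⇒ p = 11/15, and the value is (-3)·(11/15) + 8 = 29/5.
For Player 2: with q = P(b1), equating Top's and Bottom's payoffs gives −4q + 9 = 11q − 3 ⇒ q = 4/5.

11/15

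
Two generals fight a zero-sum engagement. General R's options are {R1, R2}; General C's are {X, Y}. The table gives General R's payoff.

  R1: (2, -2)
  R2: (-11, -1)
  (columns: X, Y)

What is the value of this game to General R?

-12/7

Row minima: R1 → -2, R2 → -11; maximin = -2.
Column maxima: X → 2, Y → -1; minimax = -1.
-2 ≠ -1, so there is no saddle point; optimal play is mixed.
Let General R play R1 with probability p. Expected payoff against X: 2p + (-11)(1−p) = 13p − 11; against Y: (-2)p + (-1)(1−p) = −p − 1.
Setting these equal: 13p − 11 = −p − 1 ⇒ 14p = 10 ⇒ p = 5/7, and the value is (13)·(5/7) − 11 = -12/7.
For General C: with q = P(X), equating R1's and R2's payoffs gives 4q − 2 = −10q − 1 ⇒ q = 1/14.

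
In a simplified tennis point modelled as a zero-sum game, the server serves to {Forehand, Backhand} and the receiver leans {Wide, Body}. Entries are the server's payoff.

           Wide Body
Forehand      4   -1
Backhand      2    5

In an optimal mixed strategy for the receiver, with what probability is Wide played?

Row minima: Forehand → -1, Backhand → 2; maximin = 2.
Column maxima: Wide → 4, Body → 5; minimax = 4.
2 ≠ 4, so there is no saddle point; optimal play is mixed.
Let the server play Forehand with probability p. Expected payoff against Wide: 4p + 2(1−p) = 2p + 2; against Body: (-1)p + 5(1−p) = −6p + 5.
Setting these equal: 2p + 2 = −6p + 5 ⇒ 8p = 3 ⇒ p = 3/8, and the value is (2)·(3/8) + 2 = 11/4.
For the receiver: with q = P(Wide), equating Forehand's and Backhand's payoffs gives 5q − 1 = −3q + 5 ⇒ q = 3/4.

3/4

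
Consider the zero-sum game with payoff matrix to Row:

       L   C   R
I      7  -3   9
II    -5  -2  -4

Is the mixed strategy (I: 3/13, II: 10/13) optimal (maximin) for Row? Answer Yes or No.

Yes

Against L this mix gives (3/13)·7 + (10/13)·(-5) = -29/13.
Against C this mix gives (3/13)·(-3) + (10/13)·(-2) = -29/13.
Against R this mix gives (3/13)·9 + (10/13)·(-4) = -1.
All of Column's active replies (L, C) yield -29/13, and no column does worse for Row. The mix makes Column indifferent and guarantees -29/13, so it is optimal.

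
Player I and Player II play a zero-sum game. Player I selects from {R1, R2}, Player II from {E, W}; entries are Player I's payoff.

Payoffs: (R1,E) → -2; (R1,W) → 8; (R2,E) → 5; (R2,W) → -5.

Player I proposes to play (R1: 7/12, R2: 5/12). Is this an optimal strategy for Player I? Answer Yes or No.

No

Against E this mix gives (7/12)·(-2) + (5/12)·5 = 11/12.
Against W this mix gives (7/12)·8 + (5/12)·(-5) = 31/12.
Player II will play E, holding Player I to 11/12. Shifting weight toward the row that does better against E would raise this floor (the equalizing mix achieves 3/2 against both E and W), so the proposed strategy is not optimal.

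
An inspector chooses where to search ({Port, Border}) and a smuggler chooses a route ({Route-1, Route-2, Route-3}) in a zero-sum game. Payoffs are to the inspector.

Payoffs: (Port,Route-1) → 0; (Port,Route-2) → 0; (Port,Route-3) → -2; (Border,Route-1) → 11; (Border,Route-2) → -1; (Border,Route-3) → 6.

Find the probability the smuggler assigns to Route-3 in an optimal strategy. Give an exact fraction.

Row minima: Port → -2, Border → -1; maximin = -1.
Column maxima: Route-1 → 11, Route-2 → 0, Route-3 → 6; minimax = 0.
-1 ≠ 0, so there is no saddle point; optimal play is mixed.
Route-1 is strictly dominated by Route-3 (it gives the inspector strictly more in every row), so the smuggler never plays it.
On the remaining 2×2 (Port, Border vs Route-2, Route-3):
Let the inspector play Port with probability p. Expected payoff against Route-2: 0p + (-1)(1−p) = p − 1; against Route-3: (-2)p + 6(1−p) = −8p + 6.
Setting these equal: p − 1 = −8p + 6 ⇒ 9p = 7 ⇒ p = 7/9, and the value is (1)·(7/9) − 1 = -2/9.
For the smuggler: with q = P(Route-2), equating Port's and Border's payoffs gives 2q − 2 = −7q + 6 ⇒ q = 8/9.

1/9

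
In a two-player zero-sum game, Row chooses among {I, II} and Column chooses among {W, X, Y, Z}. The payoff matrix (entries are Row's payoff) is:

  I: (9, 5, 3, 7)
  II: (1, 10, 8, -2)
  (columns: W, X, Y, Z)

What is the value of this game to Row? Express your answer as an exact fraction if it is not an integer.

Row minima: I → 3, II → -2; maximin = 3.
Column maxima: W → 9, X → 10, Y → 8, Z → 7; minimax = 7.
3 ≠ 7, so there is no saddle point; optimal play is mixed.
W is strictly dominated by Z (it gives Row strictly more in every row), so Column never plays it.
X is strictly dominated by Y (it gives Row strictly more in every row), so Column never plays it.
On the remaining 2×2 (I, II vs Y, Z):
Let Row play I with probability p. Expected payoff against Y: 3p + 8(1−p) = −5p + 8; against Z: 7p + (-2)(1−p) = 9p − 2.
Setting these equal: −5p + 8 = 9p − 2 ⇒ −14p = -10 ⇒ p = 5/7, and the value is (-5)·(5/7) + 8 = 31/7.
For Column: with q = P(Y), equating I's and II's payoffs gives −4q + 7 = 10q − 2 ⇒ q = 9/14.

31/7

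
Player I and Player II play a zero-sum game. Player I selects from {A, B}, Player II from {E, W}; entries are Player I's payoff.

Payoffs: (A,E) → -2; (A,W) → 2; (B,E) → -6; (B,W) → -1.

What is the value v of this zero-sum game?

Row minima: A → -2, B → -6; maximin = -2.
Column maxima: E → -2, W → 2; minimax = -2.
Since maximin = minimax = -2, there is a saddle point and the value is -2.

-2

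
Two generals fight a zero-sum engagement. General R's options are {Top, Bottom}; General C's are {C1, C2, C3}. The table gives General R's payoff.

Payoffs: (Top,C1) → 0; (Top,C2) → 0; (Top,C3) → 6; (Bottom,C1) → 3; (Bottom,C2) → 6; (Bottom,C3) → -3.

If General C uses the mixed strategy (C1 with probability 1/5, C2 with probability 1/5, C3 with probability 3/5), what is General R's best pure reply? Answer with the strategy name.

Expected payoff of Top: (1/5)·0 + (1/5)·0 + (3/5)·6 = 18/5.
Expected payoff of Bottom: (1/5)·3 + (1/5)·6 + (3/5)·(-3) = 0.
The largest is 18/5, so General R's best response is Top.

Top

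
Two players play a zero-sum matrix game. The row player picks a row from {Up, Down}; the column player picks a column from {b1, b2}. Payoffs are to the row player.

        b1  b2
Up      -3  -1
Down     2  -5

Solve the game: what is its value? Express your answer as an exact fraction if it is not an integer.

-17/9

Row minima: Up → -3, Down → -5; maximin = -3.
Column maxima: b1 → 2, b2 → -1; minimax = -1.
-3 ≠ -1, so there is no saddle point; optimal play is mixed.
Let the row player play Up with probability p. Expected payoff against b1: (-3)p + 2(1−p) = −5p + 2; against b2: (-1)p + (-5)(1−p) = 4p − 5.
Setting these equal: −5p + 2 = 4p − 5 ⇒ −9p = -7 ⇒ p = 7/9, and the value is (-5)·(7/9) + 2 = -17/9.
For the column player: with q = P(b1), equating Up's and Down's payoffs gives −2q − 1 = 7q − 5 ⇒ q = 4/9.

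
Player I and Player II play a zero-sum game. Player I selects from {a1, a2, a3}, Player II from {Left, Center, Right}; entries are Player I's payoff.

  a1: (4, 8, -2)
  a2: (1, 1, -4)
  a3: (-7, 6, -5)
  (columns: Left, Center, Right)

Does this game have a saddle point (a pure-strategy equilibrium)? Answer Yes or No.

Yes

Row minima: a1 → -2, a2 → -4, a3 → -7; maximin = -2.
Column maxima: Left → 4, Center → 8, Right → -2; minimax = -2.
maximin = minimax = -2, so a saddle point exists.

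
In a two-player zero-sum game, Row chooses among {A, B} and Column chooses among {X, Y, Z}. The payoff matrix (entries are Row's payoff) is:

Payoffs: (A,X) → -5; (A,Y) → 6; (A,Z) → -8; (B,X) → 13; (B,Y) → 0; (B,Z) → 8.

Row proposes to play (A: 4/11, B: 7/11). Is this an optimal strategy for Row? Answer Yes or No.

Yes

Against X this mix gives (4/11)·(-5) + (7/11)·13 = 71/11.
Against Y this mix gives (4/11)·6 + (7/11)·0 = 24/11.
Against Z this mix gives (4/11)·(-8) + (7/11)·8 = 24/11.
All of Column's active replies (Y, Z) yield 24/11, and no column does worse for Row. The mix makes Column indifferent and guarantees 24/11, so it is optimal.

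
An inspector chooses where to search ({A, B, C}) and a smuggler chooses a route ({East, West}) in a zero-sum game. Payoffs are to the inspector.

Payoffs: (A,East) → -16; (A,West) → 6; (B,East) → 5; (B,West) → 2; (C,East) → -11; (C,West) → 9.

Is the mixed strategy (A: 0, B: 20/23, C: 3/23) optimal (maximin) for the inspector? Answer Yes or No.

Yes

Against East this mix gives (20/23)·5 + (3/23)·(-11) = 67/23.
Against West this mix gives (20/23)·2 + (3/23)·9 = 67/23.
All of the smuggler's active replies (East, West) yield 67/23, and no column does worse for the inspector. The mix makes the smuggler indifferent and guarantees 67/23, so it is optimal.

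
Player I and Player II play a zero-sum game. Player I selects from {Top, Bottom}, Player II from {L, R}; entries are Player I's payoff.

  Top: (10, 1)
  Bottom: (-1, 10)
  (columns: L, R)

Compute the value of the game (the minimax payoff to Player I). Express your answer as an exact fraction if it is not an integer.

Row minima: Top → 1, Bottom → -1; maximin = 1.
Column maxima: L → 10, R → 10; minimax = 10.
1 ≠ 10, so there is no saddle point; optimal play is mixed.
Let Player I play Top with probability p. Expected payoff against L: 10p + (-1)(1−p) = 11p − 1; against R: 1p + 10(1−p) = −9p + 10.
Setting these equal: 11p − 1 = −9p + 10 ⇒ 20p = 11 ⇒ p = 11/20, and the value is (11)·(11/20) − 1 = 101/20.
For Player II: with q = P(L), equating Top's and Bottom's payoffs gives 9q + 1 = −11q + 10 ⇒ q = 9/20.

101/20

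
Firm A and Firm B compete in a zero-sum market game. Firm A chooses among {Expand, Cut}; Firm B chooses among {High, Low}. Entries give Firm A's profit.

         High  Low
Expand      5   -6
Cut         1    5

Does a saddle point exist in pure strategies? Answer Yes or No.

Row minima: Expand → -6, Cut → 1; maximin = 1.
Column maxima: High → 5, Low → 5; minimax = 5.
1 ≠ 5, so no pure-strategy equilibrium exists.

No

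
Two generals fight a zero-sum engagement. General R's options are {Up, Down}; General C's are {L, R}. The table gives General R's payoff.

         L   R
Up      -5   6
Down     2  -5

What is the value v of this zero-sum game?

-13/18

Row minima: Up → -5, Down → -5; maximin = -5.
Column maxima: L → 2, R → 6; minimax = 2.
-5 ≠ 2, so there is no saddle point; optimal play is mixed.
Let General R play Up with probability p. Expected payoff against L: (-5)p + 2(1−p) = −7p + 2; against R: 6p + (-5)(1−p) = 11p − 5.
Setting these equal: −7p + 2 = 11p − 5 ⇒ −18p = -7 ⇒ p = 7/18, and the value is (-7)·(7/18) + 2 = -13/18.
For General C: with q = P(L), equating Up's and Down's payoffs gives −11q + 6 = 7q − 5 ⇒ q = 11/18.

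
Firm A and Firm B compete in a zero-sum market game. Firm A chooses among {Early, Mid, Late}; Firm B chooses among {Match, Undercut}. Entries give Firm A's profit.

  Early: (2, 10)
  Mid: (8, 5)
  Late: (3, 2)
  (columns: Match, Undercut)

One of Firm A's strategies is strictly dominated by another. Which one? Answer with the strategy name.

Late

Mid gives a strictly higher payoff than Late against every column: 8 > 3, 5 > 2.
So Late is strictly dominated and Firm A never plays it.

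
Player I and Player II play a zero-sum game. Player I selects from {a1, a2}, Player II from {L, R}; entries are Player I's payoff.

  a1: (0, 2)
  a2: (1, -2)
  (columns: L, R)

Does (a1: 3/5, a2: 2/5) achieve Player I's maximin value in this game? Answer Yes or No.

Yes

Against L this mix gives (3/5)·0 + (2/5)·1 = 2/5.
Against R this mix gives (3/5)·2 + (2/5)·(-2) = 2/5.
All of Player II's active replies (L, R) yield 2/5, and no column does worse for Player I. The mix makes Player II indifferent and guarantees 2/5, so it is optimal.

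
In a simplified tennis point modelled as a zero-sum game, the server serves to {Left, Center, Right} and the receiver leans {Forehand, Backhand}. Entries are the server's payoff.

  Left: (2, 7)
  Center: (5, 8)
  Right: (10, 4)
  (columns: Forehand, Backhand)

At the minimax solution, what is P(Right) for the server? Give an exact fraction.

Row minima: Left → 2, Center → 5, Right → 4; maximin = 5.
Column maxima: Forehand → 10, Backhand → 8; minimax = 8.
5 ≠ 8, so there is no saddle point; optimal play is mixed.
Left is strictly dominated by Center, so the server never plays it.
On the remaining 2×2 (Center, Right vs Forehand, Backhand):
Let the server play Center with probability p. Expected payoff against Forehand: 5p + 10(1−p) = −5p + 10; against Backhand: 8p + 4(1−p) = 4p + 4.
Setting these equal: −5p + 10 = 4p + 4 ⇒ −9p = -6 ⇒ p = 2/3, and the value is (-5)·(2/3) + 10 = 20/3.
For the receiver: with q = P(Forehand), equating Center's and Right's payoffs gives −3q + 8 = 6q + 4 ⇒ q = 4/9.

1/3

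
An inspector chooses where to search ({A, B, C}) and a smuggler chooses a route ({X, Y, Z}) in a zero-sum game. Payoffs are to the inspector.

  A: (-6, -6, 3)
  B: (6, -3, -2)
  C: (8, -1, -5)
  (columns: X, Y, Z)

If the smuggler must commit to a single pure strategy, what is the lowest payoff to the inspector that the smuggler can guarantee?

-1

Column maxima: X → 8, Y → -1, Z → 3.
The smallest of these is -1.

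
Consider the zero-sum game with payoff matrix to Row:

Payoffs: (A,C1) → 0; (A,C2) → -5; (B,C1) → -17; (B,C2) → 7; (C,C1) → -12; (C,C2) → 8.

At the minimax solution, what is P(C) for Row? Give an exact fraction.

1/5

Row minima: A → -5, B → -17, C → -12; maximin = -5.
Column maxima: C1 → 0, C2 → 8; minimax = 0.
-5 ≠ 0, so there is no saddle point; optimal play is mixed.
B is strictly dominated by C, so Row never plays it.
On the remaining 2×2 (A, C vs C1, C2):
Let Row play A with probability p. Expected payoff against C1: 0p + (-12)(1−p) = 12p − 12; against C2: (-5)p + 8(1−p) = −13p + 8.
Setting these equal: 12p − 12 = −13p + 8 ⇒ 25p = 20 ⇒ p = 4/5, and the value is (12)·(4/5) − 12 = -12/5.
For Column: with q = P(C1), equating A's and C's payoffs gives 5q − 5 = −20q + 8 ⇒ q = 13/25.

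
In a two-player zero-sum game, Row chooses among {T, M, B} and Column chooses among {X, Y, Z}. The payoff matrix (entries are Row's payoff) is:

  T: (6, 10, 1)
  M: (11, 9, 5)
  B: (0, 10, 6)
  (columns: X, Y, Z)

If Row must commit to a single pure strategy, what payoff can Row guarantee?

Row minima: T → 1, M → 5, B → 0.
The best of these is 5.

5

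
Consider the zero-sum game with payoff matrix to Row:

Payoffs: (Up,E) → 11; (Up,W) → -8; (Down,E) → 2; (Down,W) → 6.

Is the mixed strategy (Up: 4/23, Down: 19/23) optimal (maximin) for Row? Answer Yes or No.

Yes

Against E this mix gives (4/23)·11 + (19/23)·2 = 82/23.
Against W this mix gives (4/23)·(-8) + (19/23)·6 = 82/23.
All of Column's active replies (E, W) yield 82/23, and no column does worse for Row. The mix makes Column indifferent and guarantees 82/23, so it is optimal.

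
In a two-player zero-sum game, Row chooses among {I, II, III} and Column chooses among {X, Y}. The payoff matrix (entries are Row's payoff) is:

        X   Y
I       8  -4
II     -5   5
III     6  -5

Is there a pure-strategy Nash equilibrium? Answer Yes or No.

Row minima: I → -4, II → -5, III → -5; maximin = -4.
Column maxima: X → 8, Y → 5; minimax = 5.
-4 ≠ 5, so no pure-strategy equilibrium exists.

No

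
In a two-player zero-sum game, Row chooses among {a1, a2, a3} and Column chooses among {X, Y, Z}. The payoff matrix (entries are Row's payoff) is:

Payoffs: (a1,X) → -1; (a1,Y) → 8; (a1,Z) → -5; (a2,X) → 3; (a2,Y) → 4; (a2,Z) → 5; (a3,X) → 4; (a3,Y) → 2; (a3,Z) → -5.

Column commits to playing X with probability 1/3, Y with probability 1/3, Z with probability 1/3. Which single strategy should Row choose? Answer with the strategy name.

a2

Expected payoff of a1: (1/3)·(-1) + (1/3)·8 + (1/3)·(-5) = 2/3.
Expected payoff of a2: (1/3)·3 + (1/3)·4 + (1/3)·5 = 4.
Expected payoff of a3: (1/3)·4 + (1/3)·2 + (1/3)·(-5) = 1/3.
The largest is 4, so Row's best response is a2.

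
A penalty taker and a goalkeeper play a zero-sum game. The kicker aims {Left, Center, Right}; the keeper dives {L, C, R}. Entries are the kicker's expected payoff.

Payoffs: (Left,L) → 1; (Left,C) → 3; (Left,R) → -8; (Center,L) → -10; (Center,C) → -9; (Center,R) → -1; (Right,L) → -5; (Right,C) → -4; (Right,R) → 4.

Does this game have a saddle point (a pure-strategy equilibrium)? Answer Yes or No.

Row minima: Left → -8, Center → -10, Right → -5; maximin = -5.
Column maxima: L → 1, C → 3, R → 4; minimax = 1.
-5 ≠ 1, so no pure-strategy equilibrium exists.

No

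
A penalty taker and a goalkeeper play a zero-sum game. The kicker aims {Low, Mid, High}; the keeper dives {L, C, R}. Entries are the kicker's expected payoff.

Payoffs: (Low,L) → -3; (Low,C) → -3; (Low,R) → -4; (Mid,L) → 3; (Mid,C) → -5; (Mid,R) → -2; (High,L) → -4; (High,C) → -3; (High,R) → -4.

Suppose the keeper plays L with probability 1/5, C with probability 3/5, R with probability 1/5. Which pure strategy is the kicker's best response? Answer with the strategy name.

Expected payoff of Low: (1/5)·(-3) + (3/5)·(-3) + (1/5)·(-4) = -16/5.
Expected payoff of Mid: (1/5)·3 + (3/5)·(-5) + (1/5)·(-2) = -14/5.
Expected payoff of High: (1/5)·(-4) + (3/5)·(-3) + (1/5)·(-4) = -17/5.
The largest is -14/5, so the kicker's best response is Mid.

Mid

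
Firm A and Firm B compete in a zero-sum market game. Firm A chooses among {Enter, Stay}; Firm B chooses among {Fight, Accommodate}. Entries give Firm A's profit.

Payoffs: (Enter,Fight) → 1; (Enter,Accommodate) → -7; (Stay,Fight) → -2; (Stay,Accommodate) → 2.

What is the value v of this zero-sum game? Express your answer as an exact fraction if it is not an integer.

-1

Row minima: Enter → -7, Stay → -2; maximin = -2.
Column maxima: Fight → 1, Accommodate → 2; minimax = 1.
-2 ≠ 1, so there is no saddle point; optimal play is mixed.
Let Firm A play Enter with probability p. Expected payoff against Fight: 1p + (-2)(1−p) = 3p − 2; against Accommodate: (-7)p + 2(1−p) = −9p + 2.
Setting these equal: 3p − 2 = −9p + 2 ⇒ 12p = 4 ⇒ p = 1/3, and the value is (3)·(1/3) − 2 = -1.
For Firm B: with q = P(Fight), equating Enter's and Stay's payoffs gives 8q − 7 = −4q + 2 ⇒ q = 3/4.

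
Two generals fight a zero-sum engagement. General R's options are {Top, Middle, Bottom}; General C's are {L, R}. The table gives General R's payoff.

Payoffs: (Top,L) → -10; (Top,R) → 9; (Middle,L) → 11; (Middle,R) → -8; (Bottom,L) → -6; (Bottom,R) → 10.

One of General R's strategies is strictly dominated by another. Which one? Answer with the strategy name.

Bottom gives a strictly higher payoff than Top against every column: -6 > -10, 10 > 9.
So Top is strictly dominated and General R never plays it.

Top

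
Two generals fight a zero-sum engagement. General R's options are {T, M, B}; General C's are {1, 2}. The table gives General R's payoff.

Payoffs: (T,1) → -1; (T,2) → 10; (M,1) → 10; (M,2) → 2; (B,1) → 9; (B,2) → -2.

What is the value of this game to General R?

Row minima: T → -1, M → 2, B → -2; maximin = 2.
Column maxima: 1 → 10, 2 → 10; minimax = 10.
2 ≠ 10, so there is no saddle point; optimal play is mixed.
B is strictly dominated by M, so General R never plays it.
On the remaining 2×2 (T, M vs 1, 2):
Let General R play T with probability p. Expected payoff against 1: (-1)p + 10(1−p) = −11p + 10; against 2: 10p + 2(1−p) = 8p + 2.
Setting these equal: −11p + 10 = 8p + 2 ⇒ −19p = -8 ⇒ p = 8/19, and the value is (-11)·(8/19) + 10 = 102/19.
For General C: with q = P(1), equating T's and M's payoffs gives −11q + 10 = 8q + 2 ⇒ q = 8/19.

102/19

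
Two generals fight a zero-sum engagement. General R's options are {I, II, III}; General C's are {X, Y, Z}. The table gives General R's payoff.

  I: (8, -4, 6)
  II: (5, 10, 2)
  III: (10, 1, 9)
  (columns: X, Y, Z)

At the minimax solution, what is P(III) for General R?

1/2

Row minima: I → -4, II → 2, III → 1; maximin = 2.
Column maxima: X → 10, Y → 10, Z → 9; minimax = 9.
2 ≠ 9, so there is no saddle point; optimal play is mixed.
I is strictly dominated by III, so General R never plays it.
X is strictly dominated by Z (it gives General R strictly more in every row), so General C never plays it.
On the remaining 2×2 (II, III vs Y, Z):
Let General R play II with probability p. Expected payoff against Y: 10p + 1(1−p) = 9p + 1; against Z: 2p + 9(1−p) = −7p + 9.
Setting these equal: 9p + 1 = −7p + 9 ⇒ 16p = 8 ⇒ p = 1/2, and the value is (9)·(1/2) + 1 = 11/2.
For General C: with q = P(Y), equating II's and III's payoffs gives 8q + 2 = −8q + 9 ⇒ q = 7/16.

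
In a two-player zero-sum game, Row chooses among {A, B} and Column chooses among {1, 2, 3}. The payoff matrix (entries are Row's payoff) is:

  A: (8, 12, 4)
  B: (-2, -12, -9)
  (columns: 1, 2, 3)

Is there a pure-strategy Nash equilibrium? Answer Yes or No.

Row minima: A → 4, B → -12; maximin = 4.
Column maxima: 1 → 8, 2 → 12, 3 → 4; minimax = 4.
maximin = minimax = 4, so a saddle point exists.

Yes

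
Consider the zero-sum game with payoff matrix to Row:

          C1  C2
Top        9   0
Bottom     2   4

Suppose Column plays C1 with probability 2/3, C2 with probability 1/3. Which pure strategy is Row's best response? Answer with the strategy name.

Expected payoff of Top: (2/3)·9 + (1/3)·0 = 6.
Expected payoff of Bottom: (2/3)·2 + (1/3)·4 = 8/3.
The largest is 6, so Row's best response is Top.

Top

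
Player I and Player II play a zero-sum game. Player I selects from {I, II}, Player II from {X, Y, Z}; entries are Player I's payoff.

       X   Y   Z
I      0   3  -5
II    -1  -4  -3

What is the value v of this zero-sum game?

Row minima: I → -5, II → -4; maximin = -4.
Column maxima: X → 0, Y → 3, Z → -3; minimax = -3.
-4 ≠ -3, so there is no saddle point; optimal play is mixed.
X is strictly dominated by Z (it gives Player I strictly more in every row), so Player II never plays it.
On the remaining 2×2 (I, II vs Y, Z):
Let Player I play I with probability p. Expected payoff against Y: 3p + (-4)(1−p) = 7p − 4; against Z: (-5)p + (-3)(1−p) = −2p − 3.
Setting these equal: 7p − 4 = −2p − 3 ⇒ 9p = 1 ⇒ p = 1/9, and the value is (7)·(1/9) − 4 = -29/9.
For Player II: with q = P(Y), equating I's and II's payoffs gives 8q − 5 = −q − 3 ⇒ q = 2/9.

-29/9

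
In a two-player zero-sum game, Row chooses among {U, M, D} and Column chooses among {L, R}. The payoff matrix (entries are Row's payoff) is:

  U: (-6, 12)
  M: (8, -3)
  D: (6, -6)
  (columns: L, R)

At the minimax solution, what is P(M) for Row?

Row minima: U → -6, M → -3, D → -6; maximin = -3.
Column maxima: L → 8, R → 12; minimax = 8.
-3 ≠ 8, so there is no saddle point; optimal play is mixed.
D is strictly dominated by M, so Row never plays it.
On the remaining 2×2 (U, M vs L, R):
Let Row play U with probability p. Expected payoff against L: (-6)p + 8(1−p) = −14p + 8; against R: 12p + (-3)(1−p) = 15p − 3.
Setting these equal: −14p + 8 = 15p − 3 ⇒ −29p = -11 ⇒ p = 11/29, and the value is (-14)·(11/29) + 8 = 78/29.
For Column: with q = P(L), equating U's and M's payoffs gives −18q + 12 = 11q − 3 ⇒ q = 15/29.

18/29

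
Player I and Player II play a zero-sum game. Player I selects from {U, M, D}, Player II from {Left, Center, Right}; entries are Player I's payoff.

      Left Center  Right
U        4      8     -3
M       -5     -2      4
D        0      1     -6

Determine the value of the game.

Row minima: U → -3, M → -5, D → -6; maximin = -3.
Column maxima: Left → 4, Center → 8, Right → 4; minimax = 4.
-3 ≠ 4, so there is no saddle point; optimal play is mixed.
D is strictly dominated by U, so Player I never plays it.
Center is strictly dominated by Left (it gives Player I strictly more in every row), so Player II never plays it.
On the remaining 2×2 (U, M vs Left, Right):
Let Player I play U with probability p. Expected payoff against Left: 4p + (-5)(1−p) = 9p − 5; against Right: (-3)p + 4(1−p) = −7p + 4.
Setting these equal: 9p − 5 = −7p + 4 ⇒ 16p = 9 ⇒ p = 9/16, and the value is (9)·(9/16) − 5 = 1/16.
For Player II: with q = P(Left), equating U's and M's payoffs gives 7q − 3 = −9q + 4 ⇒ q = 7/16.

1/16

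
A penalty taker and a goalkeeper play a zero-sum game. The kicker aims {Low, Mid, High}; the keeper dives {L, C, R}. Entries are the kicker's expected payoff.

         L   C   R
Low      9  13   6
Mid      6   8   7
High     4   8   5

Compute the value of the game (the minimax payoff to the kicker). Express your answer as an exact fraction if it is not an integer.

27/4

Row minima: Low → 6, Mid → 6, High → 4; maximin = 6.
Column maxima: L → 9, C → 13, R → 7; minimax = 7.
6 ≠ 7, so there is no saddle point; optimal play is mixed.
High is strictly dominated by Low, so the kicker never plays it.
C is strictly dominated by L (it gives the kicker strictly more in every row), so the keeper never plays it.
On the remaining 2×2 (Low, Mid vs L, R):
Let the kicker play Low with probability p. Expected payoff against L: 9p + 6(1−p) = 3p + 6; against R: 6p + 7(1−p) = −p + 7.
Setting these equal: 3p + 6 = −p + 7 ⇒ 4p = 1 ⇒ p = 1/4, and the value is (3)·(1/4) + 6 = 27/4.
For the keeper: with q = P(L), equating Low's and Mid's payoffs gives 3q + 6 = −q + 7 ⇒ q = 1/4.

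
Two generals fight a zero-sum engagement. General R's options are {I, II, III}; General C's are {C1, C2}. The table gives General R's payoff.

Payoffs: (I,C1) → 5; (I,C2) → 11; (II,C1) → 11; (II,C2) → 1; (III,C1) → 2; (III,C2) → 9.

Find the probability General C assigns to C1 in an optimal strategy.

5/8

Row minima: I → 5, II → 1, III → 2; maximin = 5.
Column maxima: C1 → 11, C2 → 11; minimax = 11.
5 ≠ 11, so there is no saddle point; optimal play is mixed.
III is strictly dominated by I, so General R never plays it.
On the remaining 2×2 (I, II vs C1, C2):
Let General R play I with probability p. Expected payoff against C1: 5p + 11(1−p) = −6p + 11; against C2: 11p + 1(1−p) = 10p + 1.
Setting these equal: −6p + 11 = 10p + 1 ⇒ −16p = -10 ⇒ p = 5/8, and the value is (-6)·(5/8) + 11 = 29/4.
For General C: with q = P(C1), equating I's and II's payoffs gives −6q + 11 = 10q + 1 ⇒ q = 5/8.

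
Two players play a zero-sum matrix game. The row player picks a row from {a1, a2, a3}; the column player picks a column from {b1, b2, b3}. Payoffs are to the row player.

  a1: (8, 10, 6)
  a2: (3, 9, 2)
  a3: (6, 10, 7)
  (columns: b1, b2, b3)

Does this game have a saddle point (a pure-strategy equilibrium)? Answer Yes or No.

No

Row minima: a1 → 6, a2 → 2, a3 → 6; maximin = 6.
Column maxima: b1 → 8, b2 → 10, b3 → 7; minimax = 7.
6 ≠ 7, so no pure-strategy equilibrium exists.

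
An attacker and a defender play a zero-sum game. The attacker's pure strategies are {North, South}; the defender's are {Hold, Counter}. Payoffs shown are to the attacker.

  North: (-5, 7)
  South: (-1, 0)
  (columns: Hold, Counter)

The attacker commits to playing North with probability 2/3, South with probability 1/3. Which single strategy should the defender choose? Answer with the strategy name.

Hold

If the defender plays Hold, the attacker's expected payoff is (2/3)·(-5) + (1/3)·(-1) = -11/3.
If the defender plays Counter, the attacker's expected payoff is (2/3)·7 + (1/3)·0 = 14/3.
The defender minimizes the attacker's payoff; the smallest is -11/3, so the best response is Hold.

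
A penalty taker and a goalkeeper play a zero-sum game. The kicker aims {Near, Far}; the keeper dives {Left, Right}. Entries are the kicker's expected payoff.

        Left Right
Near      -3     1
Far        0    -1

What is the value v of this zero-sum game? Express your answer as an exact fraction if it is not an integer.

Row minima: Near → -3, Far → -1; maximin = -1.
Column maxima: Left → 0, Right → 1; minimax = 0.
-1 ≠ 0, so there is no saddle point; optimal play is mixed.
Let the kicker play Near with probability p. Expected payoff against Left: (-3)p + 0(1−p) = −3p; against Right: 1p + (-1)(1−p) = 2p − 1.
Setting these equal: −3p = 2p − 1 ⇒ −5p = -1 ⇒ p = 1/5, and the value is (-3)·(1/5) = -3/5.
For the keeper: with q = P(Left), equating Near's and Far's payoffs gives −4q + 1 = q − 1 ⇒ q = 2/5.

-3/5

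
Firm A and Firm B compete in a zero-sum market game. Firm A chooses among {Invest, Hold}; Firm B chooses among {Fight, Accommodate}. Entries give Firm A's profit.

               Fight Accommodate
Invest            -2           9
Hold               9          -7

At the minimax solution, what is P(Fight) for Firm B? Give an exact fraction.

Row minima: Invest → -2, Hold → -7; maximin = -2.
Column maxima: Fight → 9, Accommodate → 9; minimax = 9.
-2 ≠ 9, so there is no saddle point; optimal play is mixed.
Let Firm A play Invest with probability p. Expected payoff against Fight: (-2)p + 9(1−p) = −11p + 9; against Accommodate: 9p + (-7)(1−p) = 16p − 7.
Setting these equal: −11p + 9 = 16p − 7 ⇒ −27p = -16 ⇒ p = 16/27, and the value is (-11)·(16/27) + 9 = 67/27.
For Firm B: with q = P(Fight), equating Invest's and Hold's payoffs gives −11q + 9 = 16q − 7 ⇒ q = 16/27.

16/27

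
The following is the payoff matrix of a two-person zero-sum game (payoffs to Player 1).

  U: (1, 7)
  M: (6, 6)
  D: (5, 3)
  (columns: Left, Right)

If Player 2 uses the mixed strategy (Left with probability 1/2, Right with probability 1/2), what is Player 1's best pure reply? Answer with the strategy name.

M

Expected payoff of U: (1/2)·1 + (1/2)·7 = 4.
Expected payoff of M: (1/2)·6 + (1/2)·6 = 6.
Expected payoff of D: (1/2)·5 + (1/2)·3 = 4.
The largest is 6, so Player 1's best response is M.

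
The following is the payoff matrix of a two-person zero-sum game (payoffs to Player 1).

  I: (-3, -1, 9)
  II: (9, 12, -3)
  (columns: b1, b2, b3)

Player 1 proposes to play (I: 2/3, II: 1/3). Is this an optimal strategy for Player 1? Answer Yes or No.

Against b1 this mix gives (2/3)·(-3) + (1/3)·9 = 1.
Against b2 this mix gives (2/3)·(-1) + (1/3)·12 = 10/3.
Against b3 this mix gives (2/3)·9 + (1/3)·(-3) = 5.
Player 2 will play b1, holding Player 1 to 1. Shifting weight toward the row that does better against b1 would raise this floor (the equalizing mix achieves 3 against both b1 and b3), so the proposed strategy is not optimal.

No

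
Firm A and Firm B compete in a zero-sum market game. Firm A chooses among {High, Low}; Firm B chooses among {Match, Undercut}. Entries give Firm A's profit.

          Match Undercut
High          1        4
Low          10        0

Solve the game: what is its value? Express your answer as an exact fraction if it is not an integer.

40/13

Row minima: High → 1, Low → 0; maximin = 1.
Column maxima: Match → 10, Undercut → 4; minimax = 4.
1 ≠ 4, so there is no saddle point; optimal play is mixed.
Let Firm A play High with probability p. Expected payoff against Match: 1p + 10(1−p) = −9p + 10; against Undercut: 4p + 0(1−p) = 4p.
Setting these equal: −9p + 10 = 4p ⇒ −13p = -10 ⇒ p = 10/13, and the value is (-9)·(10/13) + 10 = 40/13.
For Firm B: with q = P(Match), equating High's and Low's payoffs gives −3q + 4 = 10q ⇒ q = 4/13.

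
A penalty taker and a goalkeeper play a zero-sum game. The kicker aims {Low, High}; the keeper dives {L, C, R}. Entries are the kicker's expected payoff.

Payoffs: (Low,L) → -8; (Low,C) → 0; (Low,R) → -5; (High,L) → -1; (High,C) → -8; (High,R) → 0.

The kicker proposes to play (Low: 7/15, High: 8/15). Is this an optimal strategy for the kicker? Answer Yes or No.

Yes

Against L this mix gives (7/15)·(-8) + (8/15)·(-1) = -64/15.
Against C this mix gives (7/15)·0 + (8/15)·(-8) = -64/15.
Against R this mix gives (7/15)·(-5) + (8/15)·0 = -7/3.
All of the keeper's active replies (L, C) yield -64/15, and no column does worse for the kicker. The mix makes the keeper indifferent and guarantees -64/15, so it is optimal.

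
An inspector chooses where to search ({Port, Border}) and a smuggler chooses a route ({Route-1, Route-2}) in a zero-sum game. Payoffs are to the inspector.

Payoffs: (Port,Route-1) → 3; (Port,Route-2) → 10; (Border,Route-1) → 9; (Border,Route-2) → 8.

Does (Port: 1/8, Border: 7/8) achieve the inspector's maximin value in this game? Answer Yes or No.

Yes

Against Route-1 this mix gives (1/8)·3 + (7/8)·9 = 33/4.
Against Route-2 this mix gives (1/8)·10 + (7/8)·8 = 33/4.
All of the smuggler's active replies (Route-1, Route-2) yield 33/4, and no column does worse for the inspector. The mix makes the smuggler indifferent and guarantees 33/4, so it is optimal.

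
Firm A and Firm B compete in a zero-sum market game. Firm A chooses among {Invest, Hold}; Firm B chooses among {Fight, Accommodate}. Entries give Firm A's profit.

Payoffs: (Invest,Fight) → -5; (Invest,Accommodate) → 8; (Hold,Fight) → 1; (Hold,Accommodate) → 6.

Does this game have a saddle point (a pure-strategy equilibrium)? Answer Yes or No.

Yes

Row minima: Invest → -5, Hold → 1; maximin = 1.
Column maxima: Fight → 1, Accommodate → 8; minimax = 1.
maximin = minimax = 1, so a saddle point exists.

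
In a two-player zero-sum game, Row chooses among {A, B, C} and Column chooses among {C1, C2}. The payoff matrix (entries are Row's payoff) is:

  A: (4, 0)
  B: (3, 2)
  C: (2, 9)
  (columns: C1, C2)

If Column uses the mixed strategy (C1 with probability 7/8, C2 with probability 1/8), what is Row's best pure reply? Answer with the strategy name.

Expected payoff of A: (7/8)·4 + (1/8)·0 = 7/2.
Expected payoff of B: (7/8)·3 + (1/8)·2 = 23/8.
Expected payoff of C: (7/8)·2 + (1/8)·9 = 23/8.
The largest is 7/2, so Row's best response is A.

A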